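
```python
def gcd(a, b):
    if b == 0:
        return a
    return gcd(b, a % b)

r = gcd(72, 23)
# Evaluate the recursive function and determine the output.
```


gcd(72, 23)
= gcd(23, 72 % 23) = gcd(23, 3)
= gcd(3, 23 % 3) = gcd(3, 2)
= gcd(2, 3 % 2) = gcd(2, 1)
= gcd(1, 2 % 1) = gcd(1, 0)
b == 0, return a = 1


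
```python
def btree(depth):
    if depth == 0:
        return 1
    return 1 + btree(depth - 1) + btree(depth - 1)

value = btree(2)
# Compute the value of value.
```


btree(2)
= 1 + btree(1) + btree(1)
= 1 + 2 * btree(1)
btree(k) = 2^(k+1) - 1
btree(0) = 1
btree(1) = 3
btree(2) = 7
btree(2) = 2^3 - 1 = 7


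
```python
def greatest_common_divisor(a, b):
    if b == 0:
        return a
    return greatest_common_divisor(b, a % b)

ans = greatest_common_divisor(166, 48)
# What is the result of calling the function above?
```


greatest_common_divisor(166, 48)
= greatest_common_divisor(48, 166 % 48) = greatest_common_divisor(48, 22)
= greatest_common_divisor(22, 48 % 22) = greatest_common_divisor(22, 4)
= greatest_common_divisor(4, 22 % 4) = greatest_common_divisor(4, 2)
= greatest_common_divisor(2, 4 % 2) = greatest_common_divisor(2, 0)
b == 0, return a = 2


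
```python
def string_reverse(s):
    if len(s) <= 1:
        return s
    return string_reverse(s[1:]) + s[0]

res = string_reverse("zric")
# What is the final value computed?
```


string_reverse("zric")
= string_reverse("ric") + "z"
= string_reverse("ic") + "r" + "z"
= string_reverse("c") + "i" + "r" + "z"
= "c" + "i" + "r" + "z"
= "cirz"


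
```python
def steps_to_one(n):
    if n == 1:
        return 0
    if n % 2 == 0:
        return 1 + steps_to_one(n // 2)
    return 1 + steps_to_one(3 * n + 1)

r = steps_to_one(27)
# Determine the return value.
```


steps_to_one(27)
27 is odd -> 3*27+1 = 82 -> steps_to_one(82)
82 is even -> steps_to_one(41)
41 is odd -> 3*41+1 = 124 -> steps_to_one(124)
124 is even -> steps_to_one(62)
62 is even -> steps_to_one(31)
31 is odd -> 3*31+1 = 94 -> steps_to_one(94)
94 is even -> steps_to_one(47)
47 is odd -> 3*47+1 = 142 -> steps_to_one(142)
142 is even -> steps_to_one(71)
71 is odd -> 3*71+1 = 214 -> steps_to_one(214)
214 is even -> steps_to_one(107)
107 is odd -> 3*107+1 = 322 -> steps_to_one(322)
322 is even -> steps_to_one(161)
161 is odd -> 3*161+1 = 484 -> steps_to_one(484)
484 is even -> steps_to_one(242)
242 is even -> steps_to_one(121)
121 is odd -> 3*121+1 = 364 -> steps_to_one(364)
364 is even -> steps_to_one(182)
182 is even -> steps_to_one(91)
91 is odd -> 3*91+1 = 274 -> steps_to_one(274)
274 is even -> steps_to_one(137)
137 is odd -> 3*137+1 = 412 -> steps_to_one(412)
412 is even -> steps_to_one(206)
206 is even -> steps_to_one(103)
103 is odd -> 3*103+1 = 310 -> steps_to_one(310)
310 is even -> steps_to_one(155)
155 is odd -> 3*155+1 = 466 -> steps_to_one(466)
466 is even -> steps_to_one(233)
233 is odd -> 3*233+1 = 700 -> steps_to_one(700)
700 is even -> steps_to_one(350)
350 is even -> steps_to_one(175)
175 is odd -> 3*175+1 = 526 -> steps_to_one(526)
526 is even -> steps_to_one(263)
263 is odd -> 3*263+1 = 790 -> steps_to_one(790)
790 is even -> steps_to_one(395)
395 is odd -> 3*395+1 = 1186 -> steps_to_one(1186)
1186 is even -> steps_to_one(593)
593 is odd -> 3*593+1 = 1780 -> steps_to_one(1780)
1780 is even -> steps_to_one(890)
890 is even -> steps_to_one(445)
445 is odd -> 3*445+1 = 1336 -> steps_to_one(1336)
1336 is even -> steps_to_one(668)
668 is even -> steps_to_one(334)
334 is even -> steps_to_one(167)
167 is odd -> 3*167+1 = 502 -> steps_to_one(502)
502 is even -> steps_to_one(251)
251 is odd -> 3*251+1 = 754 -> steps_to_one(754)
754 is even -> steps_to_one(377)
377 is odd -> 3*377+1 = 1132 -> steps_to_one(1132)
1132 is even -> steps_to_one(566)
566 is even -> steps_to_one(283)
283 is odd -> 3*283+1 = 850 -> steps_to_one(850)
850 is even -> steps_to_one(425)
425 is odd -> 3*425+1 = 1276 -> steps_to_one(1276)
1276 is even -> steps_to_one(638)
638 is even -> steps_to_one(319)
319 is odd -> 3*319+1 = 958 -> steps_to_one(958)
958 is even -> steps_to_one(479)
479 is odd -> 3*479+1 = 1438 -> steps_to_one(1438)
1438 is even -> steps_to_one(719)
719 is odd -> 3*719+1 = 2158 -> steps_to_one(2158)
2158 is even -> steps_to_one(1079)
1079 is odd -> 3*1079+1 = 3238 -> steps_to_one(3238)
3238 is even -> steps_to_one(1619)
1619 is odd -> 3*1619+1 = 4858 -> steps_to_one(4858)
4858 is even -> steps_to_one(2429)
2429 is odd -> 3*2429+1 = 7288 -> steps_to_one(7288)
7288 is even -> steps_to_one(3644)
3644 is even -> steps_to_one(1822)
1822 is even -> steps_to_one(911)
911 is odd -> 3*911+1 = 2734 -> steps_to_one(2734)
2734 is even -> steps_to_one(1367)
1367 is odd -> 3*1367+1 = 4102 -> steps_to_one(4102)
4102 is even -> steps_to_one(2051)
2051 is odd -> 3*2051+1 = 6154 -> steps_to_one(6154)
6154 is even -> steps_to_one(3077)
3077 is odd -> 3*3077+1 = 9232 -> steps_to_one(9232)
9232 is even -> steps_to_one(4616)
4616 is even -> steps_to_one(2308)
2308 is even -> steps_to_one(1154)
1154 is even -> steps_to_one(577)
577 is odd -> 3*577+1 = 1732 -> steps_to_one(1732)
1732 is even -> steps_to_one(866)
866 is even -> steps_to_one(433)
433 is odd -> 3*433+1 = 1300 -> steps_to_one(1300)
1300 is even -> steps_to_one(650)
650 is even -> steps_to_one(325)
325 is odd -> 3*325+1 = 976 -> steps_to_one(976)
976 is even -> steps_to_one(488)
488 is even -> steps_to_one(244)
244 is even -> steps_to_one(122)
122 is even -> steps_to_one(61)
61 is odd -> 3*61+1 = 184 -> steps_to_one(184)
184 is even -> steps_to_one(92)
92 is even -> steps_to_one(46)
46 is even -> steps_to_one(23)
23 is odd -> 3*23+1 = 70 -> steps_to_one(70)
70 is even -> steps_to_one(35)
35 is odd -> 3*35+1 = 106 -> steps_to_one(106)
106 is even -> steps_to_one(53)
53 is odd -> 3*53+1 = 160 -> steps_to_one(160)
160 is even -> steps_to_one(80)
80 is even -> steps_to_one(40)
40 is even -> steps_to_one(20)
20 is even -> steps_to_one(10)
10 is even -> steps_to_one(5)
5 is odd -> 3*5+1 = 16 -> steps_to_one(16)
16 is even -> steps_to_one(8)
8 is even -> steps_to_one(4)
4 is even -> steps_to_one(2)
2 is even -> steps_to_one(1)
Reached 1 after 111 steps
= 111


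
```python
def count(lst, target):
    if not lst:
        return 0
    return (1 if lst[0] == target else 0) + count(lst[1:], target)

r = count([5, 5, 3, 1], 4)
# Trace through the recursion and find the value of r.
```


count([5, 5, 3, 1], 4)
lst[0]=5 != 4: 0 + count([5, 3, 1], 4)
lst[0]=5 != 4: 0 + count([3, 1], 4)
lst[0]=3 != 4: 0 + count([1], 4)
lst[0]=1 != 4: 0 + count([], 4)
= 0


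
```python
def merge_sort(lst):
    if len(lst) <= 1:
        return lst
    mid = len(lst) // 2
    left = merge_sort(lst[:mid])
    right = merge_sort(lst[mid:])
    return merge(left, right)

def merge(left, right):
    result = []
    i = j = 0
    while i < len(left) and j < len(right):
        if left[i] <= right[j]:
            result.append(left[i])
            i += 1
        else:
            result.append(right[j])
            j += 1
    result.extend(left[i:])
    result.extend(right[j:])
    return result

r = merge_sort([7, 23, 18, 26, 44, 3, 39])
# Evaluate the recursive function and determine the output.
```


merge_sort([7, 23, 18, 26, 44, 3, 39])
Split into [7, 23, 18] and [26, 44, 3, 39]
Left sorted: [7, 18, 23]
Right sorted: [3, 26, 39, 44]
Merge [7, 18, 23] and [3, 26, 39, 44]
= [3, 7, 18, 23, 26, 39, 44]


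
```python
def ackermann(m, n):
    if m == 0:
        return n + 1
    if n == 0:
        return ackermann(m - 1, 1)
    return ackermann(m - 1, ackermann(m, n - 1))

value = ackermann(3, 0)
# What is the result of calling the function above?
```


ackermann(3, 0)
n == 0: return ackermann(2, 1)
= ackermann(2, 1) = 5
= 5


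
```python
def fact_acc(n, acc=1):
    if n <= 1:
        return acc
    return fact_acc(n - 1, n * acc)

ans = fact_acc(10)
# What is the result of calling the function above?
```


fact_acc(10, 1)
= fact_acc(9, 10 * 1) = fact_acc(9, 10)
= fact_acc(8, 9 * 10) = fact_acc(8, 90)
= fact_acc(7, 8 * 90) = fact_acc(7, 720)
= fact_acc(6, 7 * 720) = fact_acc(6, 5040)
= fact_acc(5, 6 * 5040) = fact_acc(5, 30240)
= fact_acc(4, 5 * 30240) = fact_acc(4, 151200)
= fact_acc(3, 4 * 151200) = fact_acc(3, 604800)
= fact_acc(2, 3 * 604800) = fact_acc(2, 1814400)
= fact_acc(1, 2 * 1814400) = fact_acc(1, 3628800)
n <= 1, return acc = 3628800


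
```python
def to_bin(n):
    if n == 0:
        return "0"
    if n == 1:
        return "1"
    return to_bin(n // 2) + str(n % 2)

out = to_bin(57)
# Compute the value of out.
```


to_bin(57)
= to_bin(28) + "1"
= to_bin(14) + "0" + "1"
= to_bin(7) + "0" + "0" + "1"
= to_bin(3) + "1" + "0" + "0" + "1"
= to_bin(1) + "1" + "1" + "0" + "0" + "1"
= "1" + "1" + "1" + "0" + "0" + "1"
= "111001"


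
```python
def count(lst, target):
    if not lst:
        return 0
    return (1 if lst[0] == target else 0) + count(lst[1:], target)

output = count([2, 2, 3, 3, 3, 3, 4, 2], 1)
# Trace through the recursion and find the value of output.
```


count([2, 2, 3, 3, 3, 3, 4, 2], 1)
lst[0]=2 != 1: 0 + count([2, 3, 3, 3, 3, 4, 2], 1)
lst[0]=2 != 1: 0 + count([3, 3, 3, 3, 4, 2], 1)
lst[0]=3 != 1: 0 + count([3, 3, 3, 4, 2], 1)
lst[0]=3 != 1: 0 + count([3, 3, 4, 2], 1)
lst[0]=3 != 1: 0 + count([3, 4, 2], 1)
lst[0]=3 != 1: 0 + count([4, 2], 1)
lst[0]=4 != 1: 0 + count([2], 1)
lst[0]=2 != 1: 0 + count([], 1)
= 0


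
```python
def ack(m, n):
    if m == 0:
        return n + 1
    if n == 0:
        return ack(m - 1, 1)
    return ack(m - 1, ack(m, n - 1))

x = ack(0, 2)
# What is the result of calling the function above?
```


ack(0, 2)
m == 0: return 2 + 1 = 3
= 3


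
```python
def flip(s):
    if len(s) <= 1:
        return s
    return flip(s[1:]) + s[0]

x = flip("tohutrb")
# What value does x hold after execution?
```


flip("tohutrb")
= flip("ohutrb") + "t"
= flip("hutrb") + "o" + "t"
= flip("utrb") + "h" + "o" + "t"
= flip("trb") + "u" + "h" + "o" + "t"
= flip("rb") + "t" + "u" + "h" + "o" + "t"
= flip("b") + "r" + "t" + "u" + "h" + "o" + "t"
= "b" + "r" + "t" + "u" + "h" + "o" + "t"
= "brtuhot"


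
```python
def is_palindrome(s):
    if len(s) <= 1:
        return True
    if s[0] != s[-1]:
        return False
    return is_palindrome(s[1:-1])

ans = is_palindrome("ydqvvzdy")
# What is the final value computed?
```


is_palindrome("ydqvvzdy")
"ydqvvzdy": s[0]='y' == s[-1]='y' -> is_palindrome("dqvvzd")
"dqvvzd": s[0]='d' == s[-1]='d' -> is_palindrome("qvvz")
"qvvz": s[0]='q' != s[-1]='z' -> False
= False


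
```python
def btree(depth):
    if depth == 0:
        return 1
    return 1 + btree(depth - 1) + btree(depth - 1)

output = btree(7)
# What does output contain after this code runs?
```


btree(7)
= 1 + btree(6) + btree(6)
= 1 + 2 * btree(6)
btree(k) = 2^(k+1) - 1
btree(0) = 1
btree(1) = 3
btree(2) = 7
btree(3) = 15
btree(4) = 31
btree(7) = 2^8 - 1 = 255


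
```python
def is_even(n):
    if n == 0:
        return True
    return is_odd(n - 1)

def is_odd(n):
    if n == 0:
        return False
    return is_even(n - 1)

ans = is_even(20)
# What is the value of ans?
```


is_even(20)
= is_odd(19)
= is_even(18)
= is_odd(17)
= is_even(16)
= is_odd(15)
= is_even(14)
= is_odd(13)
= is_even(12)
= is_odd(11)
= is_even(10)
= is_odd(9)
= is_even(8)
= is_odd(7)
= is_even(6)
= is_odd(5)
= is_even(4)
= is_odd(3)
= is_even(2)
= is_odd(1)
= is_even(0)
n == 0: return True
= True


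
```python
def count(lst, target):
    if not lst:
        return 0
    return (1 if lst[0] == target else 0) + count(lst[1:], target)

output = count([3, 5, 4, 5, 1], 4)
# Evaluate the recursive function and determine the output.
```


count([3, 5, 4, 5, 1], 4)
lst[0]=3 != 4: 0 + count([5, 4, 5, 1], 4)
lst[0]=5 != 4: 0 + count([4, 5, 1], 4)
lst[0]=4 == 4: 1 + count([5, 1], 4)
lst[0]=5 != 4: 0 + count([1], 4)
lst[0]=1 != 4: 0 + count([], 4)
= 1


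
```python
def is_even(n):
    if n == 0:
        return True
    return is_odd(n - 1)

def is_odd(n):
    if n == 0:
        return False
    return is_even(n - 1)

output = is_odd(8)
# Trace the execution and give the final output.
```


is_odd(8)
= is_even(7)
= is_odd(6)
= is_even(5)
= is_odd(4)
= is_even(3)
= is_odd(2)
= is_even(1)
= is_odd(0)
n == 0: return False
= False


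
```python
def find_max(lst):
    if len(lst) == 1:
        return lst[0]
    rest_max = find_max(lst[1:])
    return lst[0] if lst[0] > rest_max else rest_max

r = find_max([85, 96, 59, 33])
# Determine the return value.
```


find_max([85, 96, 59, 33])
= compare 85 with find_max([96, 59, 33])
= compare 96 with find_max([59, 33])
= compare 59 with find_max([33])
Base: find_max([33]) = 33
compare 59 with 33: max = 59
compare 96 with 59: max = 96
compare 85 with 96: max = 96
= 96


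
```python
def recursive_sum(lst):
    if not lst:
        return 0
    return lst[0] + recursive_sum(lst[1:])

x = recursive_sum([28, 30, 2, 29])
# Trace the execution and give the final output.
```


recursive_sum([28, 30, 2, 29])
= 28 + recursive_sum([30, 2, 29])
= 28 + 30 + recursive_sum([2, 29])
= 28 + 30 + 2 + recursive_sum([29])
= 28 + 30 + 2 + 29 + recursive_sum([])
= 28 + 30 + 2 + 29 + 0
= 89


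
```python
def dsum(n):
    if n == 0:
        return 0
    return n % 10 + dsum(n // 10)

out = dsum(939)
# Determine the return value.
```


dsum(939)
= 9 + dsum(93)
= 9 + 3 + dsum(9)
= 9 + 3 + 9 + dsum(0)
= 9 + 3 + 9 + 0
= 21


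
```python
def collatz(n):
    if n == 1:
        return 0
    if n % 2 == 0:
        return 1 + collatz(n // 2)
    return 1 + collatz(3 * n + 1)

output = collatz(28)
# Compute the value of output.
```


collatz(28)
28 is even -> collatz(14)
14 is even -> collatz(7)
7 is odd -> 3*7+1 = 22 -> collatz(22)
22 is even -> collatz(11)
11 is odd -> 3*11+1 = 34 -> collatz(34)
34 is even -> collatz(17)
17 is odd -> 3*17+1 = 52 -> collatz(52)
52 is even -> collatz(26)
26 is even -> collatz(13)
13 is odd -> 3*13+1 = 40 -> collatz(40)
40 is even -> collatz(20)
20 is even -> collatz(10)
10 is even -> collatz(5)
5 is odd -> 3*5+1 = 16 -> collatz(16)
16 is even -> collatz(8)
8 is even -> collatz(4)
4 is even -> collatz(2)
2 is even -> collatz(1)
Reached 1 after 18 steps
= 18


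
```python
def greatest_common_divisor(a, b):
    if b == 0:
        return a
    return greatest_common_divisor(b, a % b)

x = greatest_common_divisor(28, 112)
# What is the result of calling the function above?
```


greatest_common_divisor(28, 112)
= greatest_common_divisor(112, 28 % 112) = greatest_common_divisor(112, 28)
= greatest_common_divisor(28, 112 % 28) = greatest_common_divisor(28, 0)
b == 0, return a = 28


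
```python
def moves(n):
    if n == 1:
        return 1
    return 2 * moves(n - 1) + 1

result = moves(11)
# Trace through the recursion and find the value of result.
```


moves(11)
= 2 * moves(10) + 1
= 2 * (2 * moves(9) + 1) + 1
= 2 * (2 * (2 * moves(8) + 1) + 1) + 1
= 2 * (2 * (2 * (2 * moves(7) + 1) + 1) + 1) + 1
= 2 * (2 * (2 * (2 * (2 * moves(6) + 1) + 1) + 1) + 1) + 1
= 2 * (2 * (2 * (2 * (2 * (2 * moves(5) + 1) + 1) + 1) + 1) + 1) + 1
= 2 * (2 * (2 * (2 * (2 * (2 * (2 * moves(4) + 1) + 1) + 1) + 1) + 1) + 1) + 1
= 2 * (2 * (2 * (2 * (2 * (2 * (2 * (2 * moves(3) + 1) + 1) + 1) + 1) + 1) + 1) + 1) + 1
= 2 * (2 * (2 * (2 * (2 * (2 * (2 * (2 * (2 * moves(2) + 1) + 1) + 1) + 1) + 1) + 1) + 1) + 1) + 1
= 2 * (2 * (2 * (2 * (2 * (2 * (2 * (2 * (2 * (2 * moves(1) + 1) + 1) + 1) + 1) + 1) + 1) + 1) + 1) + 1) + 1
Now compute bottom-up:
moves(1) = 1
moves(2) = 2 * 1 + 1 = 3
moves(3) = 2 * 3 + 1 = 7
moves(4) = 2 * 7 + 1 = 15
moves(5) = 2 * 15 + 1 = 31
moves(6) = 2 * 31 + 1 = 63
moves(7) = 2 * 63 + 1 = 127
moves(8) = 2 * 127 + 1 = 255
moves(9) = 2 * 255 + 1 = 511
moves(10) = 2 * 511 + 1 = 1023
moves(11) = 2 * 1023 + 1 = 2047
= 2047


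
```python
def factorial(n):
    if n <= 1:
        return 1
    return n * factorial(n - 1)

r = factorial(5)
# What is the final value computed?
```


factorial(5)
= 5 * factorial(4)
= 5 * 4 * factorial(3)
= 5 * 4 * 3 * factorial(2)
= 5 * 4 * 3 * 2 * factorial(1)
= 5 * 4 * 3 * 2 * 1
= 120


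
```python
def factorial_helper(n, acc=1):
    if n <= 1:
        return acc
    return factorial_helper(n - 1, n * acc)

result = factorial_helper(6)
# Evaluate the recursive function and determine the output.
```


factorial_helper(6, 1)
= factorial_helper(5, 6 * 1) = factorial_helper(5, 6)
= factorial_helper(4, 5 * 6) = factorial_helper(4, 30)
= factorial_helper(3, 4 * 30) = factorial_helper(3, 120)
= factorial_helper(2, 3 * 120) = factorial_helper(2, 360)
= factorial_helper(1, 2 * 360) = factorial_helper(1, 720)
n <= 1, return acc = 720


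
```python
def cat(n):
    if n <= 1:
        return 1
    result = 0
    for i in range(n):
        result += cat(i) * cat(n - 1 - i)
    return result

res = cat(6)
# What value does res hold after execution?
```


cat(6)
= sum of cat(i) * cat(6-1-i) for i in 0..5
First compute sub-values bottom-up:
  cat(0) = 1, cat(1) = 1
  cat(2) = 1*1 + 1*1 = 2
  cat(3) = 1*2 + 1*1 + 2*1 = 5
  cat(4) = 1*5 + 1*2 + 2*1 + 5*1 = 14
  cat(5) = 1*14 + 1*5 + 2*2 + 5*1 + 14*1 = 42
Now cat(6):
  cat(0)*cat(5) = 1*42 = 42
  cat(1)*cat(4) = 1*14 = 14
  cat(2)*cat(3) = 2*5 = 10
  cat(3)*cat(2) = 5*2 = 10
  cat(4)*cat(1) = 14*1 = 14
  cat(5)*cat(0) = 42*1 = 42
= 42 + 14 + 10 + 10 + 14 + 42
= 132


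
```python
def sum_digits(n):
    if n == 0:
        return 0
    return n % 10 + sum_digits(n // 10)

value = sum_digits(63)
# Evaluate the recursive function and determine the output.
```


sum_digits(63)
= 3 + sum_digits(6)
= 3 + 6 + sum_digits(0)
= 3 + 6 + 0
= 9


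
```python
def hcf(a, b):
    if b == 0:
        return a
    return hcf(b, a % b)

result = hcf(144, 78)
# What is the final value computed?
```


hcf(144, 78)
= hcf(78, 144 % 78) = hcf(78, 66)
= hcf(66, 78 % 66) = hcf(66, 12)
= hcf(12, 66 % 12) = hcf(12, 6)
= hcf(6, 12 % 6) = hcf(6, 0)
b == 0, return a = 6


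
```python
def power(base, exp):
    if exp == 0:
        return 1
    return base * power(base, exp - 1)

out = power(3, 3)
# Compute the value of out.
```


power(3, 3)
= 3 * power(3, 2)
= 3 * 3 * power(3, 1)
= 3 * 3 * 3 * power(3, 0)
= 3 * 3 * 3 * 1
= 27


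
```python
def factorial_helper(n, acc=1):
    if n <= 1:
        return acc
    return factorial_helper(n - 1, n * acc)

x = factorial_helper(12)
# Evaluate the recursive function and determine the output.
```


factorial_helper(12, 1)
= factorial_helper(11, 12 * 1) = factorial_helper(11, 12)
= factorial_helper(10, 11 * 12) = factorial_helper(10, 132)
= factorial_helper(9, 10 * 132) = factorial_helper(9, 1320)
= factorial_helper(8, 9 * 1320) = factorial_helper(8, 11880)
= factorial_helper(7, 8 * 11880) = factorial_helper(7, 95040)
= factorial_helper(6, 7 * 95040) = factorial_helper(6, 665280)
= factorial_helper(5, 6 * 665280) = factorial_helper(5, 3991680)
= factorial_helper(4, 5 * 3991680) = factorial_helper(4, 19958400)
= factorial_helper(3, 4 * 19958400) = factorial_helper(3, 79833600)
= factorial_helper(2, 3 * 79833600) = factorial_helper(2, 239500800)
= factorial_helper(1, 2 * 239500800) = factorial_helper(1, 479001600)
n <= 1, return acc = 479001600


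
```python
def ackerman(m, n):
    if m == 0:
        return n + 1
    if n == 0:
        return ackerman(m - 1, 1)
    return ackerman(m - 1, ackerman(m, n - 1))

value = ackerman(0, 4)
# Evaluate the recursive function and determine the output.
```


ackerman(0, 4)
m == 0: return 4 + 1 = 5
= 5


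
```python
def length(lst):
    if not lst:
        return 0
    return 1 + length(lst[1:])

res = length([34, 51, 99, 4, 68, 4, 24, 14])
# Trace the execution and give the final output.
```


length([34, 51, 99, 4, 68, 4, 24, 14])
= 1 + length([51, 99, 4, 68, 4, 24, 14])
= 1 + 1 + length([99, 4, 68, 4, 24, 14])
= 1 + 1 + 1 + length([4, 68, 4, 24, 14])
= 1 + 1 + 1 + 1 + length([68, 4, 24, 14])
= 1 + 1 + 1 + 1 + 1 + length([4, 24, 14])
= 1 + 1 + 1 + 1 + 1 + 1 + length([24, 14])
= 1 + 1 + 1 + 1 + 1 + 1 + 1 + length([14])
= 1 + 1 + 1 + 1 + 1 + 1 + 1 + 1 + length([])
= 1 + 1 + 1 + 1 + 1 + 1 + 1 + 1 + 0
= 8


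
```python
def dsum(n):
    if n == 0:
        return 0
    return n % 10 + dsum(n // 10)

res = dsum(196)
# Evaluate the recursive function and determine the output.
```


dsum(196)
= 6 + dsum(19)
= 6 + 9 + dsum(1)
= 6 + 9 + 1 + dsum(0)
= 6 + 9 + 1 + 0
= 16


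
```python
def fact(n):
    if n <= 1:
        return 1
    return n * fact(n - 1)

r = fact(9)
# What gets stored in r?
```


fact(9)
= 9 * fact(8)
= 9 * 8 * fact(7)
= 9 * 8 * 7 * fact(6)
= 9 * 8 * 7 * 6 * fact(5)
= 9 * 8 * 7 * 6 * 5 * fact(4)
= 9 * 8 * 7 * 6 * 5 * 4 * fact(3)
= 9 * 8 * 7 * 6 * 5 * 4 * 3 * fact(2)
= 9 * 8 * 7 * 6 * 5 * 4 * 3 * 2 * fact(1)
= 9 * 8 * 7 * 6 * 5 * 4 * 3 * 2 * 1
= 362880


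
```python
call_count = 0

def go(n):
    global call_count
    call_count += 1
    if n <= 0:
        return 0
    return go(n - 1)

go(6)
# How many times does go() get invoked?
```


go(6) calls go(5) calls ... calls go(0)
Total calls: 6 + 1 (for base case) = 7


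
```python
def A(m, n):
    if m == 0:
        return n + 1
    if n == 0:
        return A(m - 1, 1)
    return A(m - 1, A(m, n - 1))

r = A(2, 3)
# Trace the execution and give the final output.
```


A(2, 3)
= A(1, A(2, 2))
First compute A(2, 2) = 7
= A(1, 7)
= 9


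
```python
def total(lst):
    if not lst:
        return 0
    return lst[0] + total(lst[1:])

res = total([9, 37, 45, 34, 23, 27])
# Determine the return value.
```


total([9, 37, 45, 34, 23, 27])
= 9 + total([37, 45, 34, 23, 27])
= 9 + 37 + total([45, 34, 23, 27])
= 9 + 37 + 45 + total([34, 23, 27])
= 9 + 37 + 45 + 34 + total([23, 27])
= 9 + 37 + 45 + 34 + 23 + total([27])
= 9 + 37 + 45 + 34 + 23 + 27 + total([])
= 9 + 37 + 45 + 34 + 23 + 27 + 0
= 175


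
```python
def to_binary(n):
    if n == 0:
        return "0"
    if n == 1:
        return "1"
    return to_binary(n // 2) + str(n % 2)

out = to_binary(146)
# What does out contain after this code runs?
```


to_binary(146)
= to_binary(73) + "0"
= to_binary(36) + "1" + "0"
= to_binary(18) + "0" + "1" + "0"
= to_binary(9) + "0" + "0" + "1" + "0"
= to_binary(4) + "1" + "0" + "0" + "1" + "0"
= to_binary(2) + "0" + "1" + "0" + "0" + "1" + "0"
= to_binary(1) + "0" + "0" + "1" + "0" + "0" + "1" + "0"
= "1" + "0" + "0" + "1" + "0" + "0" + "1" + "0"
= "10010010"


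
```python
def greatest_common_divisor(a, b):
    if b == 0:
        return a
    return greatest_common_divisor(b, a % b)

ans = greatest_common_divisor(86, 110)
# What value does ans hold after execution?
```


greatest_common_divisor(86, 110)
= greatest_common_divisor(110, 86 % 110) = greatest_common_divisor(110, 86)
= greatest_common_divisor(86, 110 % 86) = greatest_common_divisor(86, 24)
= greatest_common_divisor(24, 86 % 24) = greatest_common_divisor(24, 14)
= greatest_common_divisor(14, 24 % 14) = greatest_common_divisor(14, 10)
= greatest_common_divisor(10, 14 % 10) = greatest_common_divisor(10, 4)
= greatest_common_divisor(4, 10 % 4) = greatest_common_divisor(4, 2)
= greatest_common_divisor(2, 4 % 2) = greatest_common_divisor(2, 0)
b == 0, return a = 2


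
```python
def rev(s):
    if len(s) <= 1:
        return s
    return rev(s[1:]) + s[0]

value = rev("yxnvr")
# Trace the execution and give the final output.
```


rev("yxnvr")
= rev("xnvr") + "y"
= rev("nvr") + "x" + "y"
= rev("vr") + "n" + "x" + "y"
= rev("r") + "v" + "n" + "x" + "y"
= "r" + "v" + "n" + "x" + "y"
= "rvnxy"


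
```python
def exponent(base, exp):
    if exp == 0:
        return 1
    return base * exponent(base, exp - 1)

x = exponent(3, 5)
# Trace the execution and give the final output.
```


exponent(3, 5)
= 3 * exponent(3, 4)
= 3 * 3 * exponent(3, 3)
= 3 * 3 * 3 * exponent(3, 2)
= 3 * 3 * 3 * 3 * exponent(3, 1)
= 3 * 3 * 3 * 3 * 3 * exponent(3, 0)
= 3 * 3 * 3 * 3 * 3 * 1
= 243


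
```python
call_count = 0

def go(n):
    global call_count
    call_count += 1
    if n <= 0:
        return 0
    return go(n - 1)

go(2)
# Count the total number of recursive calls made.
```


go(2) calls go(1) calls ... calls go(0)
Total calls: 2 + 1 (for base case) = 3


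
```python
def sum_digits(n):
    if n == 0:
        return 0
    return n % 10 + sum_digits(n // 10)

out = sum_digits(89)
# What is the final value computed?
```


sum_digits(89)
= 9 + sum_digits(8)
= 9 + 8 + sum_digits(0)
= 9 + 8 + 0
= 17


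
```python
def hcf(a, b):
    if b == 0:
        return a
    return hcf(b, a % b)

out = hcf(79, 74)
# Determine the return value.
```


hcf(79, 74)
= hcf(74, 79 % 74) = hcf(74, 5)
= hcf(5, 74 % 5) = hcf(5, 4)
= hcf(4, 5 % 4) = hcf(4, 1)
= hcf(1, 4 % 1) = hcf(1, 0)
b == 0, return a = 1


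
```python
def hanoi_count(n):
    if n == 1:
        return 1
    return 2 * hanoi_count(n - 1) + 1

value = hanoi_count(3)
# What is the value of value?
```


hanoi_count(3)
= 2 * hanoi_count(2) + 1
= 2 * (2 * hanoi_count(1) + 1) + 1
Now compute bottom-up:
hanoi_count(1) = 1
hanoi_count(2) = 2 * 1 + 1 = 3
hanoi_count(3) = 2 * 3 + 1 = 7
= 7


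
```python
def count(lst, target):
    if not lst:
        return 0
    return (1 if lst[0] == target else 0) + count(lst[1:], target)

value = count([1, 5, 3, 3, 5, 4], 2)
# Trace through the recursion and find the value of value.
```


count([1, 5, 3, 3, 5, 4], 2)
lst[0]=1 != 2: 0 + count([5, 3, 3, 5, 4], 2)
lst[0]=5 != 2: 0 + count([3, 3, 5, 4], 2)
lst[0]=3 != 2: 0 + count([3, 5, 4], 2)
lst[0]=3 != 2: 0 + count([5, 4], 2)
lst[0]=5 != 2: 0 + count([4], 2)
lst[0]=4 != 2: 0 + count([], 2)
= 0


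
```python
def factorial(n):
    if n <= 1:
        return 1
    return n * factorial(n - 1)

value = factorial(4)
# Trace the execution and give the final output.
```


factorial(4)
= 4 * factorial(3)
= 4 * 3 * factorial(2)
= 4 * 3 * 2 * factorial(1)
= 4 * 3 * 2 * 1
= 24


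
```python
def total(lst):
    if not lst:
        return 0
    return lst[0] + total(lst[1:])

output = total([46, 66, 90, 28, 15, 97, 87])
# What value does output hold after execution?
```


total([46, 66, 90, 28, 15, 97, 87])
= 46 + total([66, 90, 28, 15, 97, 87])
= 46 + 66 + total([90, 28, 15, 97, 87])
= 46 + 66 + 90 + total([28, 15, 97, 87])
= 46 + 66 + 90 + 28 + total([15, 97, 87])
= 46 + 66 + 90 + 28 + 15 + total([97, 87])
= 46 + 66 + 90 + 28 + 15 + 97 + total([87])
= 46 + 66 + 90 + 28 + 15 + 97 + 87 + total([])
= 46 + 66 + 90 + 28 + 15 + 97 + 87 + 0
= 429


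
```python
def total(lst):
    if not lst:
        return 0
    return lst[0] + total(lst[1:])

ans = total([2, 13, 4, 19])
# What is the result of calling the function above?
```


total([2, 13, 4, 19])
= 2 + total([13, 4, 19])
= 2 + 13 + total([4, 19])
= 2 + 13 + 4 + total([19])
= 2 + 13 + 4 + 19 + total([])
= 2 + 13 + 4 + 19 + 0
= 38


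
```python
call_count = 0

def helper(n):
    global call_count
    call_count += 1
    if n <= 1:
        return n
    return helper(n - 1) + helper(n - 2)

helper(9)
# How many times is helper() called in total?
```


helper(9) calls helper(8) and helper(7); each non-base call branches into two more.
Let C(k) = total number of calls made by helper(k), including the call to helper(k) itself.
Base cases: C(0) = 1, C(1) = 1
Recurrence: C(k) = 1 + C(k-1) + C(k-2)
  C(2) = 1 + C(1) + C(0) = 1 + 1 + 1 = 3
  C(3) = 1 + C(2) + C(1) = 1 + 3 + 1 = 5
  C(4) = 1 + C(3) + C(2) = 1 + 5 + 3 = 9
  C(5) = 1 + C(4) + C(3) = 1 + 9 + 5 = 15
  C(6) = 1 + C(5) + C(4) = 1 + 15 + 9 = 25
  C(7) = 1 + C(6) + C(5) = 1 + 25 + 15 = 41
  C(8) = 1 + C(7) + C(6) = 1 + 41 + 25 = 67
  C(9) = 1 + C(8) + C(7) = 1 + 67 + 41 = 109
Total calls = C(9) = 109


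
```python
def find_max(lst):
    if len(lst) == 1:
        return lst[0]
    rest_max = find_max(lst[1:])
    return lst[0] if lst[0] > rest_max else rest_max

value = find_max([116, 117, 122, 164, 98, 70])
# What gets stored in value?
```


find_max([116, 117, 122, 164, 98, 70])
= compare 116 with find_max([117, 122, 164, 98, 70])
= compare 117 with find_max([122, 164, 98, 70])
= compare 122 with find_max([164, 98, 70])
= compare 164 with find_max([98, 70])
= compare 98 with find_max([70])
Base: find_max([70]) = 70
compare 98 with 70: max = 98
compare 164 with 98: max = 164
compare 122 with 164: max = 164
compare 117 with 164: max = 164
compare 116 with 164: max = 164
= 164


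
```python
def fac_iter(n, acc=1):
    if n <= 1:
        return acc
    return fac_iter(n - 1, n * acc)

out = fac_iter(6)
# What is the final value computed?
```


fac_iter(6, 1)
= fac_iter(5, 6 * 1) = fac_iter(5, 6)
= fac_iter(4, 5 * 6) = fac_iter(4, 30)
= fac_iter(3, 4 * 30) = fac_iter(3, 120)
= fac_iter(2, 3 * 120) = fac_iter(2, 360)
= fac_iter(1, 2 * 360) = fac_iter(1, 720)
n <= 1, return acc = 720


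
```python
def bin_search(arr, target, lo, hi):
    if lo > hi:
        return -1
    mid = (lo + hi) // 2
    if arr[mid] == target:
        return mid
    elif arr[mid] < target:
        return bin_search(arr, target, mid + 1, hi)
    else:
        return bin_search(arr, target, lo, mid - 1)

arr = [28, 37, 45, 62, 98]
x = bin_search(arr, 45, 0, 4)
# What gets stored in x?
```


bin_search(arr, 45, 0, 4)
lo=0, hi=4, mid=2, arr[mid]=45
arr[2] == 45, found at index 2
= 2


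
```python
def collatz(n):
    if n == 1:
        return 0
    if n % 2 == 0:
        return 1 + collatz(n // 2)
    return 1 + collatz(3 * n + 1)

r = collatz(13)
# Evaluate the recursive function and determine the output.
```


collatz(13)
13 is odd -> 3*13+1 = 40 -> collatz(40)
40 is even -> collatz(20)
20 is even -> collatz(10)
10 is even -> collatz(5)
5 is odd -> 3*5+1 = 16 -> collatz(16)
16 is even -> collatz(8)
8 is even -> collatz(4)
4 is even -> collatz(2)
2 is even -> collatz(1)
Reached 1 after 9 steps
= 9


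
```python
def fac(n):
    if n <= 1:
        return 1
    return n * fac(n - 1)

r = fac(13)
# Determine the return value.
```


fac(13)
= 13 * fac(12)
= 13 * 12 * fac(11)
= 13 * 12 * 11 * fac(10)
= 13 * 12 * 11 * 10 * fac(9)
= 13 * 12 * 11 * 10 * 9 * fac(8)
= 13 * 12 * 11 * 10 * 9 * 8 * fac(7)
= 13 * 12 * 11 * 10 * 9 * 8 * 7 * fac(6)
= 13 * 12 * 11 * 10 * 9 * 8 * 7 * 6 * fac(5)
= 13 * 12 * 11 * 10 * 9 * 8 * 7 * 6 * 5 * fac(4)
= 13 * 12 * 11 * 10 * 9 * 8 * 7 * 6 * 5 * 4 * fac(3)
= 13 * 12 * 11 * 10 * 9 * 8 * 7 * 6 * 5 * 4 * 3 * fac(2)
= 13 * 12 * 11 * 10 * 9 * 8 * 7 * 6 * 5 * 4 * 3 * 2 * fac(1)
= 13 * 12 * 11 * 10 * 9 * 8 * 7 * 6 * 5 * 4 * 3 * 2 * 1
= 6227020800


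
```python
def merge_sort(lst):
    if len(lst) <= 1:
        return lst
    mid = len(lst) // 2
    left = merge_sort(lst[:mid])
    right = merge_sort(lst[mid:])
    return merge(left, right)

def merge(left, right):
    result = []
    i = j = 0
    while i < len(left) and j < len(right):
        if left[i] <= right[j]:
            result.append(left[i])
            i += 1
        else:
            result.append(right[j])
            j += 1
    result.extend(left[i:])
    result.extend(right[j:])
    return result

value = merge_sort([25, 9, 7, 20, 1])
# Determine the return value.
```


merge_sort([25, 9, 7, 20, 1])
Split into [25, 9] and [7, 20, 1]
Left sorted: [9, 25]
Right sorted: [1, 7, 20]
Merge [9, 25] and [1, 7, 20]
= [1, 7, 9, 20, 25]


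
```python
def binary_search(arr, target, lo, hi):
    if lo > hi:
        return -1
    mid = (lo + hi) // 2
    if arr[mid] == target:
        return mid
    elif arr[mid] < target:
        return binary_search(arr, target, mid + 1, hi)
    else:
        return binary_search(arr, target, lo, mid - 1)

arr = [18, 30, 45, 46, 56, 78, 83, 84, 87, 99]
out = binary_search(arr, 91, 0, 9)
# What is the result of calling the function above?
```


binary_search(arr, 91, 0, 9)
lo=0, hi=9, mid=4, arr[mid]=56
56 < 91, search right half
lo=5, hi=9, mid=7, arr[mid]=84
84 < 91, search right half
lo=8, hi=9, mid=8, arr[mid]=87
87 < 91, search right half
lo=9, hi=9, mid=9, arr[mid]=99
99 > 91, search left half
lo > hi, target not found, return -1
= -1


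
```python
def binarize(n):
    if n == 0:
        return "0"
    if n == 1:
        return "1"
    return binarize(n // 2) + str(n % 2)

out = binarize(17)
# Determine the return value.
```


binarize(17)
= binarize(8) + "1"
= binarize(4) + "0" + "1"
= binarize(2) + "0" + "0" + "1"
= binarize(1) + "0" + "0" + "0" + "1"
= "1" + "0" + "0" + "0" + "1"
= "10001"


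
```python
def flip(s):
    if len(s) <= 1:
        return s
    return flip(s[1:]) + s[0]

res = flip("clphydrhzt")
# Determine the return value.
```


flip("clphydrhzt")
= flip("lphydrhzt") + "c"
= flip("phydrhzt") + "l" + "c"
= flip("hydrhzt") + "p" + "l" + "c"
= flip("ydrhzt") + "h" + "p" + "l" + "c"
= flip("drhzt") + "y" + "h" + "p" + "l" + "c"
= flip("rhzt") + "d" + "y" + "h" + "p" + "l" + "c"
= flip("hzt") + "r" + "d" + "y" + "h" + "p" + "l" + "c"
= flip("zt") + "h" + "r" + "d" + "y" + "h" + "p" + "l" + "c"
= flip("t") + "z" + "h" + "r" + "d" + "y" + "h" + "p" + "l" + "c"
= "t" + "z" + "h" + "r" + "d" + "y" + "h" + "p" + "l" + "c"
= "tzhrdyhplc"


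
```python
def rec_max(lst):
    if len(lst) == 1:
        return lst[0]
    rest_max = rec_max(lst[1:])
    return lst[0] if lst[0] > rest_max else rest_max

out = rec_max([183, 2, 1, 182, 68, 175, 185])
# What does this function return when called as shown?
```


rec_max([183, 2, 1, 182, 68, 175, 185])
= compare 183 with rec_max([2, 1, 182, 68, 175, 185])
= compare 2 with rec_max([1, 182, 68, 175, 185])
= compare 1 with rec_max([182, 68, 175, 185])
= compare 182 with rec_max([68, 175, 185])
= compare 68 with rec_max([175, 185])
= compare 175 with rec_max([185])
Base: rec_max([185]) = 185
compare 175 with 185: max = 185
compare 68 with 185: max = 185
compare 182 with 185: max = 185
compare 1 with 185: max = 185
compare 2 with 185: max = 185
compare 183 with 185: max = 185
= 185


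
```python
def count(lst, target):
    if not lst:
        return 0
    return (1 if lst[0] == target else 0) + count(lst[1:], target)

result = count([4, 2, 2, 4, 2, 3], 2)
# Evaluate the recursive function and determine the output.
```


count([4, 2, 2, 4, 2, 3], 2)
lst[0]=4 != 2: 0 + count([2, 2, 4, 2, 3], 2)
lst[0]=2 == 2: 1 + count([2, 4, 2, 3], 2)
lst[0]=2 == 2: 1 + count([4, 2, 3], 2)
lst[0]=4 != 2: 0 + count([2, 3], 2)
lst[0]=2 == 2: 1 + count([3], 2)
lst[0]=3 != 2: 0 + count([], 2)
= 3


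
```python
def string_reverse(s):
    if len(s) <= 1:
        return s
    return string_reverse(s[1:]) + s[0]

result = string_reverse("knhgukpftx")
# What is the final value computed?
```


string_reverse("knhgukpftx")
= string_reverse("nhgukpftx") + "k"
= string_reverse("hgukpftx") + "n" + "k"
= string_reverse("gukpftx") + "h" + "n" + "k"
= string_reverse("ukpftx") + "g" + "h" + "n" + "k"
= string_reverse("kpftx") + "u" + "g" + "h" + "n" + "k"
= string_reverse("pftx") + "k" + "u" + "g" + "h" + "n" + "k"
= string_reverse("ftx") + "p" + "k" + "u" + "g" + "h" + "n" + "k"
= string_reverse("tx") + "f" + "p" + "k" + "u" + "g" + "h" + "n" + "k"
= string_reverse("x") + "t" + "f" + "p" + "k" + "u" + "g" + "h" + "n" + "k"
= "x" + "t" + "f" + "p" + "k" + "u" + "g" + "h" + "n" + "k"
= "xtfpkughnk"


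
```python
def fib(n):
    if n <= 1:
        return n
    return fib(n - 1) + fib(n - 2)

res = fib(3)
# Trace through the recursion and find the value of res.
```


fib(3)
= fib(2) + fib(1)
Computing bottom-up: fib(0)=0, fib(1)=1, fib(2)=1, fib(3)=2
= 2


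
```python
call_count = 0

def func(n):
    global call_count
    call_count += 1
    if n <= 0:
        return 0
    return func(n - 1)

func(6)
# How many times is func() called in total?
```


func(6) calls func(5) calls ... calls func(0)
Total calls: 6 + 1 (for base case) = 7


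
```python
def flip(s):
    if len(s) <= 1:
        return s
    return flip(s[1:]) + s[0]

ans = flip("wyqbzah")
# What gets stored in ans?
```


flip("wyqbzah")
= flip("yqbzah") + "w"
= flip("qbzah") + "y" + "w"
= flip("bzah") + "q" + "y" + "w"
= flip("zah") + "b" + "q" + "y" + "w"
= flip("ah") + "z" + "b" + "q" + "y" + "w"
= flip("h") + "a" + "z" + "b" + "q" + "y" + "w"
= "h" + "a" + "z" + "b" + "q" + "y" + "w"
= "hazbqyw"


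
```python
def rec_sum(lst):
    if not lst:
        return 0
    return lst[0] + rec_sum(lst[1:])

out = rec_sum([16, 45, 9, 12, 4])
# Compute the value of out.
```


rec_sum([16, 45, 9, 12, 4])
= 16 + rec_sum([45, 9, 12, 4])
= 16 + 45 + rec_sum([9, 12, 4])
= 16 + 45 + 9 + rec_sum([12, 4])
= 16 + 45 + 9 + 12 + rec_sum([4])
= 16 + 45 + 9 + 12 + 4 + rec_sum([])
= 16 + 45 + 9 + 12 + 4 + 0
= 86


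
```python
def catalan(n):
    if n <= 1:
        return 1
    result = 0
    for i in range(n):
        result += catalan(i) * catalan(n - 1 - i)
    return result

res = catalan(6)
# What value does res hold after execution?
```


catalan(6)
= sum of catalan(i) * catalan(6-1-i) for i in 0..5
First compute sub-values bottom-up:
  catalan(0) = 1, catalan(1) = 1
  catalan(2) = 1*1 + 1*1 = 2
  catalan(3) = 1*2 + 1*1 + 2*1 = 5
  catalan(4) = 1*5 + 1*2 + 2*1 + 5*1 = 14
  catalan(5) = 1*14 + 1*5 + 2*2 + 5*1 + 14*1 = 42
Now catalan(6):
  catalan(0)*catalan(5) = 1*42 = 42
  catalan(1)*catalan(4) = 1*14 = 14
  catalan(2)*catalan(3) = 2*5 = 10
  catalan(3)*catalan(2) = 5*2 = 10
  catalan(4)*catalan(1) = 14*1 = 14
  catalan(5)*catalan(0) = 42*1 = 42
= 42 + 14 + 10 + 10 + 14 + 42
= 132


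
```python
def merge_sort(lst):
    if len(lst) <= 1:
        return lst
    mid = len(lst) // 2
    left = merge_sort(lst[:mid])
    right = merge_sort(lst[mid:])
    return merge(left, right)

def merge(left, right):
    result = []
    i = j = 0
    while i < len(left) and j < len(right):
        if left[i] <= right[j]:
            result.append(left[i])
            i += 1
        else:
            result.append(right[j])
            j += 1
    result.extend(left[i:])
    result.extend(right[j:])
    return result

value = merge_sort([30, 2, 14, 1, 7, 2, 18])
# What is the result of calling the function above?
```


merge_sort([30, 2, 14, 1, 7, 2, 18])
Split into [30, 2, 14] and [1, 7, 2, 18]
Left sorted: [2, 14, 30]
Right sorted: [1, 2, 7, 18]
Merge [2, 14, 30] and [1, 2, 7, 18]
= [1, 2, 2, 7, 14, 18, 30]


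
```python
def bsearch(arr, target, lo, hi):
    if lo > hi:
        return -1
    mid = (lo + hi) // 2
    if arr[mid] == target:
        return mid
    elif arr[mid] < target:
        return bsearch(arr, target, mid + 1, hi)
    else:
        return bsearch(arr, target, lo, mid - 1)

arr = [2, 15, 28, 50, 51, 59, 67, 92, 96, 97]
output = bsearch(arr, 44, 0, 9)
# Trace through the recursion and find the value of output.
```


bsearch(arr, 44, 0, 9)
lo=0, hi=9, mid=4, arr[mid]=51
51 > 44, search left half
lo=0, hi=3, mid=1, arr[mid]=15
15 < 44, search right half
lo=2, hi=3, mid=2, arr[mid]=28
28 < 44, search right half
lo=3, hi=3, mid=3, arr[mid]=50
50 > 44, search left half
lo > hi, target not found, return -1
= -1


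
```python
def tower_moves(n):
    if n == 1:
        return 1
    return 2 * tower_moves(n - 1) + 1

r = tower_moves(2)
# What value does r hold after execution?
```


tower_moves(2)
= 2 * tower_moves(1) + 1
Now compute bottom-up:
tower_moves(1) = 1
tower_moves(2) = 2 * 1 + 1 = 3
= 3


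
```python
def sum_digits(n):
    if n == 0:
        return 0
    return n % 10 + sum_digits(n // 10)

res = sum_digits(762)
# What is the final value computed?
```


sum_digits(762)
= 2 + sum_digits(76)
= 2 + 6 + sum_digits(7)
= 2 + 6 + 7 + sum_digits(0)
= 2 + 6 + 7 + 0
= 15


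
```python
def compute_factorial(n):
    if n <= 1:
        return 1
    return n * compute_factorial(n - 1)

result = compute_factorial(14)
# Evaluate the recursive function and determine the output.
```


compute_factorial(14)
= 14 * compute_factorial(13)
= 14 * 13 * compute_factorial(12)
= 14 * 13 * 12 * compute_factorial(11)
= 14 * 13 * 12 * 11 * compute_factorial(10)
= 14 * 13 * 12 * 11 * 10 * compute_factorial(9)
= 14 * 13 * 12 * 11 * 10 * 9 * compute_factorial(8)
= 14 * 13 * 12 * 11 * 10 * 9 * 8 * compute_factorial(7)
= 14 * 13 * 12 * 11 * 10 * 9 * 8 * 7 * compute_factorial(6)
= 14 * 13 * 12 * 11 * 10 * 9 * 8 * 7 * 6 * compute_factorial(5)
= 14 * 13 * 12 * 11 * 10 * 9 * 8 * 7 * 6 * 5 * compute_factorial(4)
= 14 * 13 * 12 * 11 * 10 * 9 * 8 * 7 * 6 * 5 * 4 * compute_factorial(3)
= 14 * 13 * 12 * 11 * 10 * 9 * 8 * 7 * 6 * 5 * 4 * 3 * compute_factorial(2)
= 14 * 13 * 12 * 11 * 10 * 9 * 8 * 7 * 6 * 5 * 4 * 3 * 2 * compute_factorial(1)
= 14 * 13 * 12 * 11 * 10 * 9 * 8 * 7 * 6 * 5 * 4 * 3 * 2 * 1
= 87178291200
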